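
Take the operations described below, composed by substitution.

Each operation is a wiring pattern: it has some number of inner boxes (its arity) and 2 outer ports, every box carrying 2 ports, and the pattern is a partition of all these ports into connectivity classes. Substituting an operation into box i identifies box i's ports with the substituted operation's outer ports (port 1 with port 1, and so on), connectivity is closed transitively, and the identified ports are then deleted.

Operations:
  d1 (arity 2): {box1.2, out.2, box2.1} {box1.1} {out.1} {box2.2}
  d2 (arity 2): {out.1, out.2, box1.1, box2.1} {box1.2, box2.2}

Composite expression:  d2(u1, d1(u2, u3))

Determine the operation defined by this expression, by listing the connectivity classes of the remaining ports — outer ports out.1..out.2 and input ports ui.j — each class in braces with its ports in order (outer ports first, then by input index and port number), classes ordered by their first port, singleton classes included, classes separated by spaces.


{out.1, out.2, u1.1} {u1.2, u2.2, u3.1} {u2.1} {u3.2}


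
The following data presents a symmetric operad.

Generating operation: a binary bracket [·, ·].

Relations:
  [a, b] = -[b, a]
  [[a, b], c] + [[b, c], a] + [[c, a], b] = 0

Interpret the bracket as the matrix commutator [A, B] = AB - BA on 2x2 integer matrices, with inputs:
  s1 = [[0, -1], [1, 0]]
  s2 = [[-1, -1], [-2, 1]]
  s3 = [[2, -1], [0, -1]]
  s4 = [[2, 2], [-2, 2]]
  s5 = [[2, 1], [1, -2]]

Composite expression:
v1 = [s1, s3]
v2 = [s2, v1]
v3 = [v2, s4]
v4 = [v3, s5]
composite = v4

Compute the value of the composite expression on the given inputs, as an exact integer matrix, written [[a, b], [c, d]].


[[0, -40], [40, 0]]

[s1, s3] = [[1, 3], [3, -1]]
[s2, [s1, s3]] = [[3, -4], [2, -3]]
[[s2, [s1, s3]], s4] = [[4, 12], [12, -4]]
[[[s2, [s1, s3]], s4], s5] = [[0, -40], [40, 0]]


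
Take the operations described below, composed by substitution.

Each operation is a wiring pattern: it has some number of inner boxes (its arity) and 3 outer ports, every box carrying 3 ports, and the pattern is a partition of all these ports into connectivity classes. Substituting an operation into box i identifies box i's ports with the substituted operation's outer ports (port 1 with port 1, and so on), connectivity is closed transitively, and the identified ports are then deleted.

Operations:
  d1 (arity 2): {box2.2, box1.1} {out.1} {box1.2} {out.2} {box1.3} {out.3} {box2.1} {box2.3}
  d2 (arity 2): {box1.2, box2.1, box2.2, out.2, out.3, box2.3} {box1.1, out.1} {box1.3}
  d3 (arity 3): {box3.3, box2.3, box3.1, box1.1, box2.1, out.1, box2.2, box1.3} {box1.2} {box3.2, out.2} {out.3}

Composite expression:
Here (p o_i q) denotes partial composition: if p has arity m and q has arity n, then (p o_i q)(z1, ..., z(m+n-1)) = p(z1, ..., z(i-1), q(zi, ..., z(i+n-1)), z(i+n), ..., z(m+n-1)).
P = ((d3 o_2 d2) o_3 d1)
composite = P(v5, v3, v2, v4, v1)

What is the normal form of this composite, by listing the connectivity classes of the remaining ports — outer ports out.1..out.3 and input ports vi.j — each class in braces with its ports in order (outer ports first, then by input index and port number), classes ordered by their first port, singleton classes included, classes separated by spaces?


{out.1, v1.1, v1.3, v3.1, v3.2, v5.1, v5.3} {out.2, v1.2} {out.3} {v2.1, v4.2} {v2.2} {v2.3} {v3.3} {v4.1} {v4.3} {v5.2}

Two ports join when wires chain via d3-identified ports.
after d1, the pattern on (v2, v4) reads {out.1} {out.2} {out.3} {v2.1, v4.2} {v2.2} {v2.3} {v4.1} {v4.3} (out.j = its outer ports)
after d2, the pattern on (v3, v2, v4) reads {out.1, v3.1} {out.2, out.3, v3.2} {v2.1, v4.2} {v2.2} {v2.3} {v3.3} {v4.1} {v4.3} (out.j = its outer ports)
after d3, the pattern on (v5, v3, v2, v4, v1) reads {out.1, v1.1, v1.3, v3.1, v3.2, v5.1, v5.3} {out.2, v1.2} {out.3} {v2.1, v4.2} {v2.2} {v2.3} {v3.3} {v4.1} {v4.3} {v5.2} (out.j = its outer ports)


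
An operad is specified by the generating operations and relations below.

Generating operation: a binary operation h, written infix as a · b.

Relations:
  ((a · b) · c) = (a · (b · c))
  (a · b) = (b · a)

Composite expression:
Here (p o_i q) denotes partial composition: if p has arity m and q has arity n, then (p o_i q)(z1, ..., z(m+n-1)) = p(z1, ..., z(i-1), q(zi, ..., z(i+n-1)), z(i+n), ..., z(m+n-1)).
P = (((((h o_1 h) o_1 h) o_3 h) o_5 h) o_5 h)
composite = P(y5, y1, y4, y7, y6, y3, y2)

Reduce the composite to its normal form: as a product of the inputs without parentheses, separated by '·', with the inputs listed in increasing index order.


y1 · y2 · y3 · y4 · y5 · y6 · y7

Any arrangement under h is one operation, so sort the y-inputs.
(y5 · y1) collapses to y5 · y1
(y4 · y7) collapses to y4 · y7
((y5 · y1) · (y4 · y7)) collapses to y5 · y1 · y4 · y7
(y6 · y3) collapses to y6 · y3
((y6 · y3) · y2) collapses to y6 · y3 · y2
(((y5 · y1) · (y4 · y7)) · ((y6 · y3) · y2)) collapses to y5 · y1 · y4 · y7 · y6 · y3 · y2
sorting the factors by input index: y1 · y2 · y3 · y4 · y5 · y6 · y7


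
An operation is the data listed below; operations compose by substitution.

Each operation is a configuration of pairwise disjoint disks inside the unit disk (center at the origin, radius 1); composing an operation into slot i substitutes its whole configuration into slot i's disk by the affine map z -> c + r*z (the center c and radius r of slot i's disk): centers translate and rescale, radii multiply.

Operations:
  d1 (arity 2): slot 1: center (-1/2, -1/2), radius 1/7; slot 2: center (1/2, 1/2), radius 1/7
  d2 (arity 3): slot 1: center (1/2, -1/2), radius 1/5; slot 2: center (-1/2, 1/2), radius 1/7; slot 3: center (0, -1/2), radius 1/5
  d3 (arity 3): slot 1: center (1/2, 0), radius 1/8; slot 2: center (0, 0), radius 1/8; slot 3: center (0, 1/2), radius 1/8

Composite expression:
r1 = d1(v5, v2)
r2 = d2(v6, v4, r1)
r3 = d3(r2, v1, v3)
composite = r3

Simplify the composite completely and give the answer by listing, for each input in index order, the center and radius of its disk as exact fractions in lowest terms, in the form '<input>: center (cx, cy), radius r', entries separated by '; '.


Follow each v-input down from d3: c' goes to c + r*c', radius to r*r'.
for v6, the 2-step affine chain lands on center (9/16, -1/16), radius 1/40
for v4, the 2-step affine chain lands on center (7/16, 1/16), radius 1/56
for v5, the 3-step affine chain lands on center (39/80, -3/40), radius 1/280
for v2, the 3-step affine chain lands on center (41/80, -1/20), radius 1/280
for v1, the 1-step affine chain lands on center (0, 0), radius 1/8
for v3, the 1-step affine chain lands on center (0, 1/2), radius 1/8

v1: center (0, 0), radius 1/8; v2: center (41/80, -1/20), radius 1/280; v3: center (0, 1/2), radius 1/8; v4: center (7/16, 1/16), radius 1/56; v5: center (39/80, -3/40), radius 1/280; v6: center (9/16, -1/16), radius 1/40


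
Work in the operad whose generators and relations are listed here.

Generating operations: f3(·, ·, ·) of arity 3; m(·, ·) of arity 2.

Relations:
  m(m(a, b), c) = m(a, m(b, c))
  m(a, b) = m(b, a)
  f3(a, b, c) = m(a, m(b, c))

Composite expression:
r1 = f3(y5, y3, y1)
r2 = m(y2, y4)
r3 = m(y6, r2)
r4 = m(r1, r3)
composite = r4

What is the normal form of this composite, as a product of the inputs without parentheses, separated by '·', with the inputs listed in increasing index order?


y1 · y2 · y3 · y4 · y5 · y6

With m associative and commutative, the y-input set is all that matters.
f3(y5, y3, y1) flattens to y5 · y3 · y1
m(y2, y4) flattens to y2 · y4
m(y6, m(y2, y4)) flattens to y6 · y2 · y4
m(f3(y5, y3, y1), m(y6, m(y2, y4))) flattens to y5 · y3 · y1 · y6 · y2 · y4
commutativity sorts the factors: y1 · y2 · y3 · y4 · y5 · y6


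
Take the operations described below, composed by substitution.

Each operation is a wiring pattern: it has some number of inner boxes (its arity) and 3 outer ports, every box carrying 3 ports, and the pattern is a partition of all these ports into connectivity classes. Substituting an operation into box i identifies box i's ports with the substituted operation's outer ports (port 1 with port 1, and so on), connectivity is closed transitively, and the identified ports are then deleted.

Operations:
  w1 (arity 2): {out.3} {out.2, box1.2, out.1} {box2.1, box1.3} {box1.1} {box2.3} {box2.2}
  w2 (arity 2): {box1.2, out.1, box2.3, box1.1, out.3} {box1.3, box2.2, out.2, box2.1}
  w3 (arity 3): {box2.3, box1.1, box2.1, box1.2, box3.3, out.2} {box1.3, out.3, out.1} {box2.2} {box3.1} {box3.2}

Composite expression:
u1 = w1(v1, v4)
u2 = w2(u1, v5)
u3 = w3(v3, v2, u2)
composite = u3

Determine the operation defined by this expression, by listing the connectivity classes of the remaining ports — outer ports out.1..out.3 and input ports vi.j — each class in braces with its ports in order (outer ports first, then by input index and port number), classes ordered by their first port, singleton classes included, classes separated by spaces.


{out.1, out.3, v3.3} {out.2, v1.2, v2.1, v2.3, v3.1, v3.2, v5.3} {v1.1} {v1.3, v4.1} {v2.2} {v4.2} {v4.3} {v5.1, v5.2}

Reachability decides: close wires over w3-identified ports.
through w1, on inputs (v1, v4): {out.1, out.2, v1.2} {out.3} {v1.1} {v1.3, v4.1} {v4.2} {v4.3} (out.j = stage outer ports)
through w2, on inputs (v1, v4, v5): {out.1, out.3, v1.2, v5.3} {out.2, v5.1, v5.2} {v1.1} {v1.3, v4.1} {v4.2} {v4.3} (out.j = stage outer ports)
through w3, on inputs (v3, v2, v1, v4, v5): {out.1, out.3, v3.3} {out.2, v1.2, v2.1, v2.3, v3.1, v3.2, v5.3} {v1.1} {v1.3, v4.1} {v2.2} {v4.2} {v4.3} {v5.1, v5.2} (out.j = stage outer ports)


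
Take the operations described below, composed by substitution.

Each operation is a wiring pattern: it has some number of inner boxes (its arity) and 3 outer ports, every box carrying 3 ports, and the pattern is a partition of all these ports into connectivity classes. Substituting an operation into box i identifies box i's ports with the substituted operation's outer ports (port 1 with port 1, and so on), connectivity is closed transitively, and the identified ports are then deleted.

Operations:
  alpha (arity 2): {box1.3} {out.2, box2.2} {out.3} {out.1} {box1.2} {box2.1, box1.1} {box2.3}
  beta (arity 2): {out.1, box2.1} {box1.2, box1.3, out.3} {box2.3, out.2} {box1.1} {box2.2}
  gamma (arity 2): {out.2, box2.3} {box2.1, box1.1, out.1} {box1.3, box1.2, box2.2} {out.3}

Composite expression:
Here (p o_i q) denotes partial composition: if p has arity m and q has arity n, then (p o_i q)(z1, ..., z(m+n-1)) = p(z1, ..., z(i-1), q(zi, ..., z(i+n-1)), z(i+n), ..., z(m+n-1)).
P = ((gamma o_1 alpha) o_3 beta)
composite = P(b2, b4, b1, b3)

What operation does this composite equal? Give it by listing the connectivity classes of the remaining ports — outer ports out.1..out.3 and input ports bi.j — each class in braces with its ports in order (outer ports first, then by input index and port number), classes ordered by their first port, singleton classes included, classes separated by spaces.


{out.1, b3.1} {out.2, b1.2, b1.3} {out.3} {b1.1} {b2.1, b4.1} {b2.2} {b2.3} {b3.2} {b3.3, b4.2} {b4.3}


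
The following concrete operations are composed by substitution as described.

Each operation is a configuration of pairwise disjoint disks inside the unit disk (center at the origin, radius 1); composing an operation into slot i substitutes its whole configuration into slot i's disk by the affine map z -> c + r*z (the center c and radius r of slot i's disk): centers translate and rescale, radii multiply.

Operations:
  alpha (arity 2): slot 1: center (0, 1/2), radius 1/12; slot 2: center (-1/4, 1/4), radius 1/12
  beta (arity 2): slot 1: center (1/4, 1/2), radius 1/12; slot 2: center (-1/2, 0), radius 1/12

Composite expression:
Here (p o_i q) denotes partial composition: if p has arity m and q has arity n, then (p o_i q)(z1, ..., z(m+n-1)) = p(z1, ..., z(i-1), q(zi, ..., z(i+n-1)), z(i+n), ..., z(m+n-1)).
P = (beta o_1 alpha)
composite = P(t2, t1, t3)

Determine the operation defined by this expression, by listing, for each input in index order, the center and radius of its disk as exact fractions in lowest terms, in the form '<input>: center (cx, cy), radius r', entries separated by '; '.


Follow each t-input down from beta: c' goes to c + r*c', radius to r*r'.
t2: after 2 affine steps, its disk has center (1/4, 13/24), radius 1/144
t1: after 2 affine steps, its disk has center (11/48, 25/48), radius 1/144
t3: after 1 affine step, its disk has center (-1/2, 0), radius 1/12

t1: center (11/48, 25/48), radius 1/144; t2: center (1/4, 13/24), radius 1/144; t3: center (-1/2, 0), radius 1/12


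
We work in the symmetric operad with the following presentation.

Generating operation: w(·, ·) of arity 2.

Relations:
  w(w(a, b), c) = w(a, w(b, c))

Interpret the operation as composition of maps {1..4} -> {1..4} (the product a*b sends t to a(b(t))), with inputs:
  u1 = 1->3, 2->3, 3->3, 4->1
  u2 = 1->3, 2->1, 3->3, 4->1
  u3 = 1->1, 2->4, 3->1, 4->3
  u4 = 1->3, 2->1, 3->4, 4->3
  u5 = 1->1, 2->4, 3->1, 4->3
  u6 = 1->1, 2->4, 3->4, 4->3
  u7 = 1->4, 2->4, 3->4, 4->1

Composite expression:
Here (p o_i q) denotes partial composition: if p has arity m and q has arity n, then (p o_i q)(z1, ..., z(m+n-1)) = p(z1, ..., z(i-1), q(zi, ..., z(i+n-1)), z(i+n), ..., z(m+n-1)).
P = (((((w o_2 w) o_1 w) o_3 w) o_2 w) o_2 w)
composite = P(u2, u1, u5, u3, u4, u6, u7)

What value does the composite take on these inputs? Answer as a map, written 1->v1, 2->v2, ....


1->3, 2->3, 3->3, 4->3

w(u1, u5) = 1->3, 2->1, 3->3, 4->3
w(w(u1, u5), u3) = 1->3, 2->3, 3->3, 4->3
w(u2, w(w(u1, u5), u3)) = 1->3, 2->3, 3->3, 4->3
w(u4, u6) = 1->3, 2->3, 3->3, 4->4
w(w(u4, u6), u7) = 1->4, 2->4, 3->4, 4->3
w(w(u2, w(w(u1, u5), u3)), w(w(u4, u6), u7)) = 1->3, 2->3, 3->3, 4->3


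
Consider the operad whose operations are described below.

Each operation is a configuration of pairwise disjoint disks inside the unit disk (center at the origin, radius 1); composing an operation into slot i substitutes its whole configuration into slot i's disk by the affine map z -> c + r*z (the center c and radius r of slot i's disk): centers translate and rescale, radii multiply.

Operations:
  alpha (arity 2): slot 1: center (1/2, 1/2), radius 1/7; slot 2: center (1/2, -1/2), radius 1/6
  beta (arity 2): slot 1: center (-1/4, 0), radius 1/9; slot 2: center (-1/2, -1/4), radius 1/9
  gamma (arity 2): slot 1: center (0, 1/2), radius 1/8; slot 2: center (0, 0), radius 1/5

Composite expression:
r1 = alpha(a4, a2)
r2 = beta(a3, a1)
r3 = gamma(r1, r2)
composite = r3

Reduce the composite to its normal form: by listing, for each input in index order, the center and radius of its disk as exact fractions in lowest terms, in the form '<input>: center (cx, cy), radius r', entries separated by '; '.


a1: center (-1/10, -1/20), radius 1/45; a2: center (1/16, 7/16), radius 1/48; a3: center (-1/20, 0), radius 1/45; a4: center (1/16, 9/16), radius 1/56


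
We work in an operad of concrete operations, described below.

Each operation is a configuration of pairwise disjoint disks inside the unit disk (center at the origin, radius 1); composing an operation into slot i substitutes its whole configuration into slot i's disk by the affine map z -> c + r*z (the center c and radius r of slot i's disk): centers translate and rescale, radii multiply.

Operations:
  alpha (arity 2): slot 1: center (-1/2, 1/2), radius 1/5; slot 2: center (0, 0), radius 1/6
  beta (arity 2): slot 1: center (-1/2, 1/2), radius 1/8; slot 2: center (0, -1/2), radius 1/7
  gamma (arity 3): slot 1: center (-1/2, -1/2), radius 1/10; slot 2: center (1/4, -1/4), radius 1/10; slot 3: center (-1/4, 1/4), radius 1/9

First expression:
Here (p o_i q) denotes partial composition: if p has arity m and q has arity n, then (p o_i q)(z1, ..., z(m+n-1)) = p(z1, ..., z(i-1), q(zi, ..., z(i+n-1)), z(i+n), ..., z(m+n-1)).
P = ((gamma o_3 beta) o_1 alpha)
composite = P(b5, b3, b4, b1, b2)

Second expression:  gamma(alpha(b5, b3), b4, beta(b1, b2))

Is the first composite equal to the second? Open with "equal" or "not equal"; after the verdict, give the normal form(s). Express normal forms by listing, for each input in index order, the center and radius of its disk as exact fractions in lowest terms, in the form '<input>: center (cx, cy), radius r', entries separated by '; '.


equal — both sides give b1: center (-11/36, 11/36), radius 1/72; b2: center (-1/4, 7/36), radius 1/63; b3: center (-1/2, -1/2), radius 1/60; b4: center (1/4, -1/4), radius 1/10; b5: center (-11/20, -9/20), radius 1/50

The first expression, normalized: b1: center (-11/36, 11/36), radius 1/72; b2: center (-1/4, 7/36), radius 1/63; b3: center (-1/2, -1/2), radius 1/60; b4: center (1/4, -1/4), radius 1/10; b5: center (-11/20, -9/20), radius 1/50
The second expression, normalized: b1: center (-11/36, 11/36), radius 1/72; b2: center (-1/4, 7/36), radius 1/63; b3: center (-1/2, -1/2), radius 1/60; b4: center (1/4, -1/4), radius 1/10; b5: center (-11/20, -9/20), radius 1/50
The forms coincide; equal.


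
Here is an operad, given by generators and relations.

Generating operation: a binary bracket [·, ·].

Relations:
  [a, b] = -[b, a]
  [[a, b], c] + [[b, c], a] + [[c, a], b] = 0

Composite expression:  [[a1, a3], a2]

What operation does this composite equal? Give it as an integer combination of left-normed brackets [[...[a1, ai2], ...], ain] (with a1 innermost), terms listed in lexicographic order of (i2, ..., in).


[[a1, a3], a2]

Antisymmetry and Jacobi reduce to a1-anchored left-normed brackets.
Composite bracket: [[a1, a3], a2]
Expanding via [a, b] = ab - ba: 4 signed words (2^2 = 4).
Coefficients come from the a1-initial words:
  sign of a1a3a2 is +1, so it contributes +[[a1, a3], a2]


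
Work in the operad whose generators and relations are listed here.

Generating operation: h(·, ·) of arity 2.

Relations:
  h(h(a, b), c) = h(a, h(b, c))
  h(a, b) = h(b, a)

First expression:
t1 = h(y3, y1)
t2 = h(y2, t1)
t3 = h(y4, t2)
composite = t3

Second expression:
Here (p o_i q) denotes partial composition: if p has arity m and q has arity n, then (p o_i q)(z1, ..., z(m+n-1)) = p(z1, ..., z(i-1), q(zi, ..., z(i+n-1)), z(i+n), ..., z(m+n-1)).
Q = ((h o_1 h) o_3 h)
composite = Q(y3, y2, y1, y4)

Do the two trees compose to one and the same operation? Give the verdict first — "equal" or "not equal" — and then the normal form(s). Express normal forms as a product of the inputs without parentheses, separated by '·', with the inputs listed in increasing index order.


equal; both compose to y1 · y2 · y3 · y4

The first expression reduces to y1 · y2 · y3 · y4
The second expression reduces to y1 · y2 · y3 · y4
The forms coincide; equal.


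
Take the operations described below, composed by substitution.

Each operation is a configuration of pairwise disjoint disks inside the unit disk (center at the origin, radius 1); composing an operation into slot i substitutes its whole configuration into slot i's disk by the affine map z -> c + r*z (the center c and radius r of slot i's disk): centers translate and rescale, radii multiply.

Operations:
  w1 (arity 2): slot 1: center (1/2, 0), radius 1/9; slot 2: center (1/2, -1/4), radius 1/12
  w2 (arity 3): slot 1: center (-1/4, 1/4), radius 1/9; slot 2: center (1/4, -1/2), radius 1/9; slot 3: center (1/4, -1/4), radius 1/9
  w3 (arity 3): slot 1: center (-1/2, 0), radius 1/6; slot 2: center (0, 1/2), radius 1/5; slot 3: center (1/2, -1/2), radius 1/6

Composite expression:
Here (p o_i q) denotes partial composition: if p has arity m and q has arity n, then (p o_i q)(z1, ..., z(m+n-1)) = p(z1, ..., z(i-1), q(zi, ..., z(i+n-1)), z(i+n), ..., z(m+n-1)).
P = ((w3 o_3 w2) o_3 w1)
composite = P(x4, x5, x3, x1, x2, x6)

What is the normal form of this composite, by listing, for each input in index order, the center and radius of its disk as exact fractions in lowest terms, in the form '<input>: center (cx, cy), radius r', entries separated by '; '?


Only the slot chain above each x matters under w3; compose those maps.
x4: after 1 affine step, its disk has center (-1/2, 0), radius 1/6
x5: after 1 affine step, its disk has center (0, 1/2), radius 1/5
x3: after 3 affine steps, its disk has center (101/216, -11/24), radius 1/486
x1: after 3 affine steps, its disk has center (101/216, -25/54), radius 1/648
x2: after 2 affine steps, its disk has center (13/24, -7/12), radius 1/54
x6: after 2 affine steps, its disk has center (13/24, -13/24), radius 1/54

x1: center (101/216, -25/54), radius 1/648; x2: center (13/24, -7/12), radius 1/54; x3: center (101/216, -11/24), radius 1/486; x4: center (-1/2, 0), radius 1/6; x5: center (0, 1/2), radius 1/5; x6: center (13/24, -13/24), radius 1/54


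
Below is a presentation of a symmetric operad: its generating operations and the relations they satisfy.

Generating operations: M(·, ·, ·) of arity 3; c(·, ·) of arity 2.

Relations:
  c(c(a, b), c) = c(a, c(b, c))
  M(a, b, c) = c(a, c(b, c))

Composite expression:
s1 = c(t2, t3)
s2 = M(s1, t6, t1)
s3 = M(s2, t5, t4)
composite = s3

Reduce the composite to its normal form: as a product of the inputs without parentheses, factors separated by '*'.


t2 * t3 * t6 * t1 * t5 * t4

Associativity of M dissolves the nesting; only the t-input order survives.
c(t2, t3) linearizes to t2 * t3
M(c(t2, t3), t6, t1) linearizes to t2 * t3 * t6 * t1
M(M(c(t2, t3), t6, t1), t5, t4) linearizes to t2 * t3 * t6 * t1 * t5 * t4


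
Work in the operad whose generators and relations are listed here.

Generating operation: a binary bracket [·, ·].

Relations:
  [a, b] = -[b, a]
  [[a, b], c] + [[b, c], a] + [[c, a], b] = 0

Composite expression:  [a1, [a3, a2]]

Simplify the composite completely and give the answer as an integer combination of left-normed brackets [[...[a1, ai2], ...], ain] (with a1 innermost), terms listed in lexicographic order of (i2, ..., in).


-[[a1, a2], a3] + [[a1, a3], a2]

Expand each bracket as ab - ba; the a1-initial words give the coefficients.
Composite bracket: [a1, [a3, a2]]
Under [a, b] = ab - ba we get 4 signed associative words (2^2 = 4).
Words beginning with a1 determine it all:
  the word a1a2a3 carries sign -1 and contributes -[[a1, a2], a3]
  the word a1a3a2 carries sign +1 and contributes +[[a1, a3], a2]


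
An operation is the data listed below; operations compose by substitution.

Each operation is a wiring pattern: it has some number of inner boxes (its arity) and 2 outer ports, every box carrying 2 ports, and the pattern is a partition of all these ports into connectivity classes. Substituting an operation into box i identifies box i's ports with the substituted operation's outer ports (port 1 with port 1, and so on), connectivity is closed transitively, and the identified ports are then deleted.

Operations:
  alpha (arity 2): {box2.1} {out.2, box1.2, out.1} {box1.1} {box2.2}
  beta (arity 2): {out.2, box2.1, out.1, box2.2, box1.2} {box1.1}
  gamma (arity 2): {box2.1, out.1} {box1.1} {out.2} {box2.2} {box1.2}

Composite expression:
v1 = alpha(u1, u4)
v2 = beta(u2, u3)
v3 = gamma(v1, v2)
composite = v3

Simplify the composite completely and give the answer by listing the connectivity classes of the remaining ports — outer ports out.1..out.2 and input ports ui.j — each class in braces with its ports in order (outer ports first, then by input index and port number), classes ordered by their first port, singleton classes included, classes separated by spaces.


{out.1, u2.2, u3.1, u3.2} {out.2} {u1.1} {u1.2} {u2.1} {u4.1} {u4.2}

Two ports join when wires chain via gamma-identified ports.
stage alpha: inputs (u1, u4), connectivity {out.1, out.2, u1.2} {u1.1} {u4.1} {u4.2}, out.j its boundary
stage beta: inputs (u2, u3), connectivity {out.1, out.2, u2.2, u3.1, u3.2} {u2.1}, out.j its boundary
stage gamma: inputs (u1, u4, u2, u3), connectivity {out.1, u2.2, u3.1, u3.2} {out.2} {u1.1} {u1.2} {u2.1} {u4.1} {u4.2}, out.j its boundary


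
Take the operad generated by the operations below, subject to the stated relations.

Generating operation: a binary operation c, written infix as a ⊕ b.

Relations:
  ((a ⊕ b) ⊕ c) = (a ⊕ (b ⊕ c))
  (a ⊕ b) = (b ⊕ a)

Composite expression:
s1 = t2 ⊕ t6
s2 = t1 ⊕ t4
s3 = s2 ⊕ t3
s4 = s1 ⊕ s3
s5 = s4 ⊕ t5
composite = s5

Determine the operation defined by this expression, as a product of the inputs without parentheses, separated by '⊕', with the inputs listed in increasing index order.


Key point: c commutes, so take the t-inputs in any fixed order.
(t2 ⊕ t6) reduces to t2 ⊕ t6
(t1 ⊕ t4) reduces to t1 ⊕ t4
((t1 ⊕ t4) ⊕ t3) reduces to t1 ⊕ t4 ⊕ t3
((t2 ⊕ t6) ⊕ ((t1 ⊕ t4) ⊕ t3)) reduces to t2 ⊕ t6 ⊕ t1 ⊕ t4 ⊕ t3
(((t2 ⊕ t6) ⊕ ((t1 ⊕ t4) ⊕ t3)) ⊕ t5) reduces to t2 ⊕ t6 ⊕ t1 ⊕ t4 ⊕ t3 ⊕ t5
putting the inputs in ascending order: t1 ⊕ t2 ⊕ t3 ⊕ t4 ⊕ t5 ⊕ t6

t1 ⊕ t2 ⊕ t3 ⊕ t4 ⊕ t5 ⊕ t6


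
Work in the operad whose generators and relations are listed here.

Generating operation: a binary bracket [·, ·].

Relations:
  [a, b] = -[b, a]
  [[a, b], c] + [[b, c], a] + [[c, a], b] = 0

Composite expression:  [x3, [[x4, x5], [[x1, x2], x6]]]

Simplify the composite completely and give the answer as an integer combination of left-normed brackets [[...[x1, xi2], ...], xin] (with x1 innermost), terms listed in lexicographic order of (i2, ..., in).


[[[[[x1, x2], x6], x4], x5], x3] - [[[[[x1, x2], x6], x5], x4], x3]

Expand each bracket as ab - ba; the x1-initial words give the coefficients.
Composite bracket: [x3, [[x4, x5], [[x1, x2], x6]]]
Applying ab - ba throughout gives 32 signed words (2^5 = 32).
Words beginning with x1 determine it all:
  the word x1x2x6x4x5x3 carries sign +1 and contributes +[[[[[x1, x2], x6], x4], x5], x3]
  the word x1x2x6x5x4x3 carries sign -1 and contributes -[[[[[x1, x2], x6], x5], x4], x3]


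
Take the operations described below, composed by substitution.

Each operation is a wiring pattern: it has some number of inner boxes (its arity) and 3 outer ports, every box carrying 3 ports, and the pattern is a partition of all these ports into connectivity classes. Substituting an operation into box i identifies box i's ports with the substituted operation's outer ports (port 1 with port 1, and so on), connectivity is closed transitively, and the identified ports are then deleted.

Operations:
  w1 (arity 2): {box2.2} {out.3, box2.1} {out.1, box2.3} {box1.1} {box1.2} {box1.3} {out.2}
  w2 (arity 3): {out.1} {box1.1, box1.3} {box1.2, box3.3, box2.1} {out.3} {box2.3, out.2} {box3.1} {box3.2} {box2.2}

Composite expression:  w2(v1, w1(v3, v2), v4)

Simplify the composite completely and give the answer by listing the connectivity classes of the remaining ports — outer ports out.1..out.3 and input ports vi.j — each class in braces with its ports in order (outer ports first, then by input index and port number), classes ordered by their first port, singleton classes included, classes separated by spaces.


{out.1} {out.2, v2.1} {out.3} {v1.1, v1.3} {v1.2, v2.3, v4.3} {v2.2} {v3.1} {v3.2} {v3.3} {v4.1} {v4.2}

Connectivity passes through glued w2-boundaries; trace each wire chain.
stage w1: inputs (v3, v2), connectivity {out.1, v2.3} {out.2} {out.3, v2.1} {v2.2} {v3.1} {v3.2} {v3.3}, out.j its boundary
stage w2: inputs (v1, v3, v2, v4), connectivity {out.1} {out.2, v2.1} {out.3} {v1.1, v1.3} {v1.2, v2.3, v4.3} {v2.2} {v3.1} {v3.2} {v3.3} {v4.1} {v4.2}, out.j its boundary


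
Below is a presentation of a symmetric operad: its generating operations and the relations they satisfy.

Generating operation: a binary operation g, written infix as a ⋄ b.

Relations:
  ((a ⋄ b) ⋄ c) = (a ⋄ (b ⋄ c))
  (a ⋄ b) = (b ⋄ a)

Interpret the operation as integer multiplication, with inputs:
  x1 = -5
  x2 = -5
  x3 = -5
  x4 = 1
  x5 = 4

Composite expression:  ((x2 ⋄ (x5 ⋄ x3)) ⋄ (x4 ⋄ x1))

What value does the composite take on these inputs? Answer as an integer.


(x5 ⋄ x3) = -20
(x2 ⋄ (x5 ⋄ x3)) = 100
(x4 ⋄ x1) = -5
((x2 ⋄ (x5 ⋄ x3)) ⋄ (x4 ⋄ x1)) = -500

-500


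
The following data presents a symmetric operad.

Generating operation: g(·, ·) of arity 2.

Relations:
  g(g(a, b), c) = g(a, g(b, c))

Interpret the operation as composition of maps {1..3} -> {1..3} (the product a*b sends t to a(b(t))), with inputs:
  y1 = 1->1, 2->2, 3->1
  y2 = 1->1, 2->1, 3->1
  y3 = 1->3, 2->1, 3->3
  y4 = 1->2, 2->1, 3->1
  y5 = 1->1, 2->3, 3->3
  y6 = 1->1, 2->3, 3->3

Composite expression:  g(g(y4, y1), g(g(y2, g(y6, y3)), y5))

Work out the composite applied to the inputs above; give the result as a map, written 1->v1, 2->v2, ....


g(y4, y1) = 1->2, 2->1, 3->2
g(y6, y3) = 1->3, 2->1, 3->3
g(y2, g(y6, y3)) = 1->1, 2->1, 3->1
g(g(y2, g(y6, y3)), y5) = 1->1, 2->1, 3->1
g(g(y4, y1), g(g(y2, g(y6, y3)), y5)) = 1->2, 2->2, 3->2

1->2, 2->2, 3->2


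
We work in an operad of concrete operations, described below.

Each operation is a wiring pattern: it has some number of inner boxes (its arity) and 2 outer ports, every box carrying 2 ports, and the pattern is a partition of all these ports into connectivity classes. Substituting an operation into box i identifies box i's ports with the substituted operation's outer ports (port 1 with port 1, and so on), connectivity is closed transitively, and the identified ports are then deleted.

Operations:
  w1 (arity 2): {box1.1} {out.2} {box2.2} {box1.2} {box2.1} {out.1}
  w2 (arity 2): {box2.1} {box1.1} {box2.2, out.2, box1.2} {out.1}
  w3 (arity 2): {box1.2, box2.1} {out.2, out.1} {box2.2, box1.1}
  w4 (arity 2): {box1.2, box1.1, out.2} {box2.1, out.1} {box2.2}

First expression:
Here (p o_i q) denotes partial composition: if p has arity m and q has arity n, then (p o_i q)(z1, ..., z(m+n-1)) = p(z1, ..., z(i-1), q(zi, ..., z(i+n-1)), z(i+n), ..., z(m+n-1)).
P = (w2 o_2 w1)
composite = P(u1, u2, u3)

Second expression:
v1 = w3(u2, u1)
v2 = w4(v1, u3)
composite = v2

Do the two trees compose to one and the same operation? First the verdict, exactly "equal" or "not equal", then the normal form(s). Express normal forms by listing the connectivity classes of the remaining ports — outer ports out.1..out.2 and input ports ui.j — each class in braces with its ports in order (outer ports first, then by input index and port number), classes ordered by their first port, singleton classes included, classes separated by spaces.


not equal; first: {out.1} {out.2, u1.2} {u1.1} {u2.1} {u2.2} {u3.1} {u3.2}; second: {out.1, u3.1} {out.2} {u1.1, u2.2} {u1.2, u2.1} {u3.2}

The first expression, normalized: {out.1} {out.2, u1.2} {u1.1} {u2.1} {u2.2} {u3.1} {u3.2}
The second expression, normalized: {out.1, u3.1} {out.2} {u1.1, u2.2} {u1.2, u2.1} {u3.2}
They disagree, so not equal.


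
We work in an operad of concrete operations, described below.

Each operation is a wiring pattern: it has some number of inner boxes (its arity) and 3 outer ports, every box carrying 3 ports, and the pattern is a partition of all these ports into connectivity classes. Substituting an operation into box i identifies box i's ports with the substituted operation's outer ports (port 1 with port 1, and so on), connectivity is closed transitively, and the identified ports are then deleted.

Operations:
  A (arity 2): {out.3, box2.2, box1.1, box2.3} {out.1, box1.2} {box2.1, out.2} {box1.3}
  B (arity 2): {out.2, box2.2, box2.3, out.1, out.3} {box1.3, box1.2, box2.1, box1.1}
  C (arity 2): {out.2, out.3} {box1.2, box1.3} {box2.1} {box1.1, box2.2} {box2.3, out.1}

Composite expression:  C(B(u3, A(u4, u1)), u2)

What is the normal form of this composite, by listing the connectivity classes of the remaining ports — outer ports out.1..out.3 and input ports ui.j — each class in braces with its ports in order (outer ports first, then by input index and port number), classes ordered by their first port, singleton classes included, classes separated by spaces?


{out.1, u2.3} {out.2, out.3} {u1.1, u1.2, u1.3, u2.2, u4.1} {u2.1} {u3.1, u3.2, u3.3, u4.2} {u4.3}

Treat the ports identified at C as solder joints: merge, then drop.
A over (u4, u1) gives {out.1, u4.2} {out.2, u1.1} {out.3, u1.2, u1.3, u4.1} {u4.3}, out.j being that stage's outer ports
B over (u3, u4, u1) gives {out.1, out.2, out.3, u1.1, u1.2, u1.3, u4.1} {u3.1, u3.2, u3.3, u4.2} {u4.3}, out.j being that stage's outer ports
C over (u3, u4, u1, u2) gives {out.1, u2.3} {out.2, out.3} {u1.1, u1.2, u1.3, u2.2, u4.1} {u2.1} {u3.1, u3.2, u3.3, u4.2} {u4.3}, out.j being that stage's outer ports


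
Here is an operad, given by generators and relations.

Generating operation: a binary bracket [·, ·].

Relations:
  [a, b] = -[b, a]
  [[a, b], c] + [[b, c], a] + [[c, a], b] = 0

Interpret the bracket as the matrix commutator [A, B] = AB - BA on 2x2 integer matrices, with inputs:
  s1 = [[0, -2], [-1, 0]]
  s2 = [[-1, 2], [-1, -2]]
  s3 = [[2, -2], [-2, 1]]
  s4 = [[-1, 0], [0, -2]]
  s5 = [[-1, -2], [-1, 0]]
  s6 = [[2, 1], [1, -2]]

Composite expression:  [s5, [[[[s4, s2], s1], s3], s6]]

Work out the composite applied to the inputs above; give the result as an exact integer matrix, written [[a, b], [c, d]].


[s4, s2] = [[0, 2], [1, 0]]
[[s4, s2], s1] = [[0, 0], [0, 0]]
[[[s4, s2], s1], s3] = [[0, 0], [0, 0]]
[[[[s4, s2], s1], s3], s6] = [[0, 0], [0, 0]]
[s5, [[[[s4, s2], s1], s3], s6]] = [[0, 0], [0, 0]]

[[0, 0], [0, 0]]


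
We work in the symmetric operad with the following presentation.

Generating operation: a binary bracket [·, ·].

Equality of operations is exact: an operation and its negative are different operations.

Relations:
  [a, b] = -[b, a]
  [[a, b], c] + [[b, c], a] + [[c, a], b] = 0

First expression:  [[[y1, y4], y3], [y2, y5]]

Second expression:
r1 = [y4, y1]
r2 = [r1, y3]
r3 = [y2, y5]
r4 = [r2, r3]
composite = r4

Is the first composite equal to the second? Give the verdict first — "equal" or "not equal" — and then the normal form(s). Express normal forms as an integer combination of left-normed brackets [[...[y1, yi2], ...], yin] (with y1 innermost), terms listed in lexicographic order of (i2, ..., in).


not equal: they reduce to [[[[y1, y4], y3], y2], y5] - [[[[y1, y4], y3], y5], y2] and -[[[[y1, y4], y3], y2], y5] + [[[[y1, y4], y3], y5], y2]

In normal form, the first expression is [[[[y1, y4], y3], y2], y5] - [[[[y1, y4], y3], y5], y2]
In normal form, the second expression is -[[[[y1, y4], y3], y2], y5] + [[[[y1, y4], y3], y5], y2]
They disagree, so not equal.


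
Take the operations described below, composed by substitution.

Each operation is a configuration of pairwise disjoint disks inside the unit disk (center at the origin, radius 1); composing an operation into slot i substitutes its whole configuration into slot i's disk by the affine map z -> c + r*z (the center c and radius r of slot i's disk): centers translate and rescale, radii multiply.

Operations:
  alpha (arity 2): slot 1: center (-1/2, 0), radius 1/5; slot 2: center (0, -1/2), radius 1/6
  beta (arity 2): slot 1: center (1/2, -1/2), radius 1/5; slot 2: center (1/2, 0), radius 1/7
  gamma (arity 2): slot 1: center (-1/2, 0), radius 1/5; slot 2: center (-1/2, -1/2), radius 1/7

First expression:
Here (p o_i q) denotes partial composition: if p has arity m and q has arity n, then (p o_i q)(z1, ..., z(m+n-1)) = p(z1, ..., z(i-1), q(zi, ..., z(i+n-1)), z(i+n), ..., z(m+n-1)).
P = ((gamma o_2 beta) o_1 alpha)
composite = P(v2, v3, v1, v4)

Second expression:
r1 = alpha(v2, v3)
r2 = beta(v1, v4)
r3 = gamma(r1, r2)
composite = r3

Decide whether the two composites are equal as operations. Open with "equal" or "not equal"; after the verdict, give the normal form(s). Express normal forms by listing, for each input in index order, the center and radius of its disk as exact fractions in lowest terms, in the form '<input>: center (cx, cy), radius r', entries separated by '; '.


The first expression reduces to v1: center (-3/7, -4/7), radius 1/35; v2: center (-3/5, 0), radius 1/25; v3: center (-1/2, -1/10), radius 1/30; v4: center (-3/7, -1/2), radius 1/49
The second expression reduces to v1: center (-3/7, -4/7), radius 1/35; v2: center (-3/5, 0), radius 1/25; v3: center (-1/2, -1/10), radius 1/30; v4: center (-3/7, -1/2), radius 1/49
Identical normal forms: equal.

equal — both sides give v1: center (-3/7, -4/7), radius 1/35; v2: center (-3/5, 0), radius 1/25; v3: center (-1/2, -1/10), radius 1/30; v4: center (-3/7, -1/2), radius 1/49


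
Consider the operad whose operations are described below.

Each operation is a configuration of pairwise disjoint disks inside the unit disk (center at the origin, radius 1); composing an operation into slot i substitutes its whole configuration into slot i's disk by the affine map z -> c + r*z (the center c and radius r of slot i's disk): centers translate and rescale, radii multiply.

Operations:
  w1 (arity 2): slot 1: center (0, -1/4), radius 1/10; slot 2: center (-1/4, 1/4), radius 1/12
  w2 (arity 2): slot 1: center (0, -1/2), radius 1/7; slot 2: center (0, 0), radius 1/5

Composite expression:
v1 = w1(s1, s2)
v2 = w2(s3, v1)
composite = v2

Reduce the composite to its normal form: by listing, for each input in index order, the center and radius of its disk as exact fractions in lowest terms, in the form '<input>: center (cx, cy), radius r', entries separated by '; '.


s1: center (0, -1/20), radius 1/50; s2: center (-1/20, 1/20), radius 1/60; s3: center (0, -1/2), radius 1/7

Affine substitution under w2: radii multiply and s-centers shift.
tracing s3 down its 1-map path: center (0, -1/2), radius 1/7
tracing s1 down its 2-map path: center (0, -1/20), radius 1/50
tracing s2 down its 2-map path: center (-1/20, 1/20), radius 1/60


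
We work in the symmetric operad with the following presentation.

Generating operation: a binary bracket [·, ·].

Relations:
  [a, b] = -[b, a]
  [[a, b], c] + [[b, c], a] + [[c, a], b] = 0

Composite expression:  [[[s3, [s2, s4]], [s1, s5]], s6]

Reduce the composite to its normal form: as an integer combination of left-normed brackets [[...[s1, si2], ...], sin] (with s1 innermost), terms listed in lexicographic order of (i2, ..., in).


[[[[[s1, s5], s2], s4], s3], s6] - [[[[[s1, s5], s3], s2], s4], s6] + [[[[[s1, s5], s3], s4], s2], s6] - [[[[[s1, s5], s4], s2], s3], s6]


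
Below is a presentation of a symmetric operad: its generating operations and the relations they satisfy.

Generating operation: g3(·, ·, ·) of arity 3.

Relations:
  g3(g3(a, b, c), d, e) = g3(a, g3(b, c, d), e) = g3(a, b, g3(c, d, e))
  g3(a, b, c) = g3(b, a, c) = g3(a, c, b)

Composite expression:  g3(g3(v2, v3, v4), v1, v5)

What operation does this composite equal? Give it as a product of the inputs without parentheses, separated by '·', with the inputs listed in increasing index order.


Reordering under g3 is free, so list the v-inputs canonically.
g3(v2, v3, v4) reduces to v2 · v3 · v4
g3(g3(v2, v3, v4), v1, v5) reduces to v2 · v3 · v4 · v1 · v5
rearranged into index order: v1 · v2 · v3 · v4 · v5

v1 · v2 · v3 · v4 · v5


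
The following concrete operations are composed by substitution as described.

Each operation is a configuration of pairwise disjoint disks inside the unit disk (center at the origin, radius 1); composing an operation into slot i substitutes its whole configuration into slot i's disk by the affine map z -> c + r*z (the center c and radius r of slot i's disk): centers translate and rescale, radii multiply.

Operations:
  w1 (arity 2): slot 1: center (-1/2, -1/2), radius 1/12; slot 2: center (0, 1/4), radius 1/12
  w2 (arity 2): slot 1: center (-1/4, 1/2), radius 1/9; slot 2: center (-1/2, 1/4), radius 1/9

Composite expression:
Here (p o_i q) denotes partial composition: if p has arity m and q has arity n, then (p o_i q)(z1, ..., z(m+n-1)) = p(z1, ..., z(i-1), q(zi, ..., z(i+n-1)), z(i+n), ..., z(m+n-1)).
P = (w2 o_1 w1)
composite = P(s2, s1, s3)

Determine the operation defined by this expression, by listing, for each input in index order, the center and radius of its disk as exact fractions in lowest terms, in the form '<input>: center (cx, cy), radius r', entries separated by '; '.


s1: center (-1/4, 19/36), radius 1/108; s2: center (-11/36, 4/9), radius 1/108; s3: center (-1/2, 1/4), radius 1/9

Follow each s-input down from w2: c' goes to c + r*c', radius to r*r'.
for s2, the 2-step affine chain lands on center (-11/36, 4/9), radius 1/108
for s1, the 2-step affine chain lands on center (-1/4, 19/36), radius 1/108
for s3, the 1-step affine chain lands on center (-1/2, 1/4), radius 1/9
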